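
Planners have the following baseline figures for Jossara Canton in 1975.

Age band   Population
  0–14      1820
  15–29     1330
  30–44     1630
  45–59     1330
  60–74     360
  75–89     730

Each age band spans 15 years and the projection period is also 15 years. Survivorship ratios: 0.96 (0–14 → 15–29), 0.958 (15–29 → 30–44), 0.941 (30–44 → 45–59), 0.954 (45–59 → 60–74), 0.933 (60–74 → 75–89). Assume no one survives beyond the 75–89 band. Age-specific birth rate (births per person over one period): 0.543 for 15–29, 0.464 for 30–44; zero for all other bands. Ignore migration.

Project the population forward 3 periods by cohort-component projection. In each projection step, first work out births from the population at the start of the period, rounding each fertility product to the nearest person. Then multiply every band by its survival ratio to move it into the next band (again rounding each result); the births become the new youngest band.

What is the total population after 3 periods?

8469

Period 1:
Births: 1330 × 0.543 = 722  |  1630 × 0.464 = 756 ⇒ total 1478
15–29: 1820 × 0.96 = 1747
30–44: 1330 × 0.958 = 1274
45–59: 1630 × 0.941 = 1534
60–74: 1330 × 0.954 = 1269
75–89: 360 × 0.933 = 336
Population now: 0–14=1478, 15–29=1747, 30–44=1274, 45–59=1534, 60–74=1269, 75–89=336
Period 2:
Births: 1747 × 0.543 = 949  |  1274 × 0.464 = 591 ⇒ total 1540
15–29: 1478 × 0.96 = 1419
30–44: 1747 × 0.958 = 1674
45–59: 1274 × 0.941 = 1199
60–74: 1534 × 0.954 = 1463
75–89: 1269 × 0.933 = 1184
Population now: 0–14=1540, 15–29=1419, 30–44=1674, 45–59=1199, 60–74=1463, 75–89=1184
Period 3:
Births: 1419 × 0.543 = 771  |  1674 × 0.464 = 777 ⇒ total 1548
15–29: 1540 × 0.96 = 1478
30–44: 1419 × 0.958 = 1359
45–59: 1674 × 0.941 = 1575
60–74: 1199 × 0.954 = 1144
75–89: 1463 × 0.933 = 1365
Population now: 0–14=1548, 15–29=1478, 30–44=1359, 45–59=1575, 60–74=1144, 75–89=1365
Total after period 3: 1548 + 1478 + 1359 + 1575 + 1144 + 1365 = 8469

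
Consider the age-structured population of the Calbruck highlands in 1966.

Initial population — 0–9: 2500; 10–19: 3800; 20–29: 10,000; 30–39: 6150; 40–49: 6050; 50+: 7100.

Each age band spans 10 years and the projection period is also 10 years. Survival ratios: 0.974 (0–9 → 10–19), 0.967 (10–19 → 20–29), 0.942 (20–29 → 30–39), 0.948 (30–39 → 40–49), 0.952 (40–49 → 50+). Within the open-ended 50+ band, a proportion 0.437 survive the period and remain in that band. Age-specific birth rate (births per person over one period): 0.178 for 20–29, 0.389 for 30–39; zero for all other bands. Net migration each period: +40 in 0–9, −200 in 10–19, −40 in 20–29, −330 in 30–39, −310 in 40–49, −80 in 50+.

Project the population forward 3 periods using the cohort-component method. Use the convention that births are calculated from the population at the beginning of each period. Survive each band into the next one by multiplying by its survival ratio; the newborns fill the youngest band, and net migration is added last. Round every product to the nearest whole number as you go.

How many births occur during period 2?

4183

After projecting period 1:
Births: 10000 × 0.178 = 1780 ; 6150 × 0.389 = 2392 → total 4172
10–19: 2500 × 0.974 = 2435
20–29: 3800 × 0.967 = 3675
30–39: 10000 × 0.942 = 9420
40–49: 6150 × 0.948 = 5830
50+: 6050 × 0.952 + 7100 × 0.437 = 5760 + 3103 = 8863
Net migration: 0–9 + 40 → 4212; 10–19 − 200 → 2235; 20–29 − 40 → 3635; 30–39 − 330 → 9090; 40–49 − 310 → 5520; 50+ − 80 → 8783
End of period: [4212, 2235, 3635, 9090, 5520, 8783]
After projecting period 2:
Births: 3635 × 0.178 = 647 ; 9090 × 0.389 = 3536 → total 4183
10–19: 4212 × 0.974 = 4102
20–29: 2235 × 0.967 = 2161
30–39: 3635 × 0.942 = 3424
40–49: 9090 × 0.948 = 8617
50+: 5520 × 0.952 + 8783 × 0.437 = 5255 + 3838 = 9093
Net migration: 0–9 + 40 → 4223; 10–19 − 200 → 3902; 20–29 − 40 → 2121; 30–39 − 330 → 3094; 40–49 − 310 → 8307; 50+ − 80 → 9013
End of period: [4223, 3902, 2121, 3094, 8307, 9013]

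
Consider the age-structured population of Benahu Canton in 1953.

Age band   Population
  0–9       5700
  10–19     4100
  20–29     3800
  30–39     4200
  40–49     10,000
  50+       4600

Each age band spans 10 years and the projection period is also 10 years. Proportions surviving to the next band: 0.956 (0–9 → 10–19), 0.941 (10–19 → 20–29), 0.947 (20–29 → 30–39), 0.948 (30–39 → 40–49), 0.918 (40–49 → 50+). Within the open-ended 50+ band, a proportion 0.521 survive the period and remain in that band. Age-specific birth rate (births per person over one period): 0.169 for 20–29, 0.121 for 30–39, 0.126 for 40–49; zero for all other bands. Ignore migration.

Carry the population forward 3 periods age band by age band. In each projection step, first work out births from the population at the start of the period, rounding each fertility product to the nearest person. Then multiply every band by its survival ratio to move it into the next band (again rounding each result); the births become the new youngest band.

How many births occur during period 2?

[period 1]
Births: 3800 × 0.169 = 642, 4200 × 0.121 = 508, 10000 × 0.126 = 1260 → 2410
10–19: 5700 × 0.956 = 5449
20–29: 4100 × 0.941 = 3858
30–39: 3800 × 0.947 = 3599
40–49: 4200 × 0.948 = 3982
50+: 10000 × 0.918 + 4600 × 0.521 = 9180 + 2397 = 11577
Population now: 0–9=2410, 10–19=5449, 20–29=3858, 30–39=3599, 40–49=3982, 50+=11577
[period 2]
Births: 3858 × 0.169 = 652, 3599 × 0.121 = 435, 3982 × 0.126 = 502 → 1589
10–19: 2410 × 0.956 = 2304
20–29: 5449 × 0.941 = 5128
30–39: 3858 × 0.947 = 3654
40–49: 3599 × 0.948 = 3412
50+: 3982 × 0.918 + 11577 × 0.521 = 3655 + 6032 = 9687
Population now: 0–9=1589, 10–19=2304, 20–29=5128, 30–39=3654, 40–49=3412, 50+=9687

1589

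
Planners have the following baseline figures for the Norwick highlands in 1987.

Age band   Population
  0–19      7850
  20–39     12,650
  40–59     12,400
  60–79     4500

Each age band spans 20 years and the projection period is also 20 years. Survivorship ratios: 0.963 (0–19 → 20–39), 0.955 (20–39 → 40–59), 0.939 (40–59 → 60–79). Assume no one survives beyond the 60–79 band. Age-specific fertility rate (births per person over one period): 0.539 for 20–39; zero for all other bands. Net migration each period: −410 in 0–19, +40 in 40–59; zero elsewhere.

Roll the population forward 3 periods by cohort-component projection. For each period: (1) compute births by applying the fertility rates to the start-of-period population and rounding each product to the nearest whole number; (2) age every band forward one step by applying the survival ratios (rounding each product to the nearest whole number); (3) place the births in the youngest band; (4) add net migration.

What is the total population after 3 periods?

19195

After projecting period 1:
Births: 12650 × 0.539 = 6818
20–39: 7850 × 0.963 = 7560
40–59: 12650 × 0.955 = 12081
60–79: 12400 × 0.939 = 11644
Net migration: 0–19 − 410 → 6408; 40–59 + 40 → 12121
→ [6408, 7560, 12121, 11644]
After projecting period 2:
Births: 7560 × 0.539 = 4075
20–39: 6408 × 0.963 = 6171
40–59: 7560 × 0.955 = 7220
60–79: 12121 × 0.939 = 11382
Net migration: 0–19 − 410 → 3665; 40–59 + 40 → 7260
→ [3665, 6171, 7260, 11382]
After projecting period 3:
Births: 6171 × 0.539 = 3326
20–39: 3665 × 0.963 = 3529
40–59: 6171 × 0.955 = 5893
60–79: 7260 × 0.939 = 6817
Net migration: 0–19 − 410 → 2916; 40–59 + 40 → 5933
→ [2916, 3529, 5933, 6817]
Total after period 3: 2916 + 3529 + 5933 + 6817 = 19195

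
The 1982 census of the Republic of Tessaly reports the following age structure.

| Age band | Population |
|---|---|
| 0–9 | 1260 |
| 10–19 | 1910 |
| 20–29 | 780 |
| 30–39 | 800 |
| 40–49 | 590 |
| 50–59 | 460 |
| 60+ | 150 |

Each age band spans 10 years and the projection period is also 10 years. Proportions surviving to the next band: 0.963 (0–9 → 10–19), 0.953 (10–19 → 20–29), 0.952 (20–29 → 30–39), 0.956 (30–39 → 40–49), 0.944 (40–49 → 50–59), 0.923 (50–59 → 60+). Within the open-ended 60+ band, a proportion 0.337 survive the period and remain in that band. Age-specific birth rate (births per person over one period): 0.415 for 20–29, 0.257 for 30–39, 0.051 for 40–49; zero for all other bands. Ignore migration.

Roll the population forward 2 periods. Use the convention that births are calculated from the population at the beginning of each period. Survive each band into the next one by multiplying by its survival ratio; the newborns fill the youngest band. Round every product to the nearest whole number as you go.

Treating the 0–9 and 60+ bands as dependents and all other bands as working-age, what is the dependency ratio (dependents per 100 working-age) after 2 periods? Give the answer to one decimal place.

34.1

Period 1:
Births: 780 × 0.415 = 324  |  800 × 0.257 = 206  |  590 × 0.051 = 30 → total 560
10–19: 1260 × 0.963 = 1213
20–29: 1910 × 0.953 = 1820
30–39: 780 × 0.952 = 743
40–49: 800 × 0.956 = 765
50–59: 590 × 0.944 = 557
60+: 460 × 0.923 + 150 × 0.337 = 425 + 51 = 476
Giving 560 / 1213 / 1820 / 743 / 765 / 557 / 476.
Period 2:
Births: 1820 × 0.415 = 755  |  743 × 0.257 = 191  |  765 × 0.051 = 39 → total 985
10–19: 560 × 0.963 = 539
20–29: 1213 × 0.953 = 1156
30–39: 1820 × 0.952 = 1733
40–49: 743 × 0.956 = 710
50–59: 765 × 0.944 = 722
60+: 557 × 0.923 + 476 × 0.337 = 514 + 160 = 674
Giving 985 / 539 / 1156 / 1733 / 710 / 722 / 674.
Dependents (band 0–9 + band 60+) = 985 + 674 = 1659; working-age = 4860; ratio = 1659/4860 × 100 = 34.1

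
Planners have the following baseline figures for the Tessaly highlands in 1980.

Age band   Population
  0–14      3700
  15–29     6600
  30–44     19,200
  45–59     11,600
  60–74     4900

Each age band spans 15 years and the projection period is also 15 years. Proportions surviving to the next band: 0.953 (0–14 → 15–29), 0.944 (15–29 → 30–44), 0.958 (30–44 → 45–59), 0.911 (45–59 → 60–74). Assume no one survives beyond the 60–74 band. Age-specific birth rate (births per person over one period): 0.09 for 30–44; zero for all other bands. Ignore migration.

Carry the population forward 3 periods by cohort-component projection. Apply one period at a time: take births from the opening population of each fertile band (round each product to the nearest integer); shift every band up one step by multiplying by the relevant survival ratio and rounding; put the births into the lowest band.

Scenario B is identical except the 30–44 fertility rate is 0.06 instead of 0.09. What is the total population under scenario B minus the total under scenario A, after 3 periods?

Period 1:
Births: 19200 * 0.09 = 1728
15–29: 3700 * 0.953 = 3526
30–44: 6600 * 0.944 = 6230
45–59: 19200 * 0.958 = 18394
60–74: 11600 * 0.911 = 10568
→ [1728, 3526, 6230, 18394, 10568]
Period 2:
Births: 6230 * 0.09 = 561
15–29: 1728 * 0.953 = 1647
30–44: 3526 * 0.944 = 3329
45–59: 6230 * 0.958 = 5968
60–74: 18394 * 0.911 = 16757
→ [561, 1647, 3329, 5968, 16757]
Period 3:
Births: 3329 * 0.09 = 300
15–29: 561 * 0.953 = 535
30–44: 1647 * 0.944 = 1555
45–59: 3329 * 0.958 = 3189
60–74: 5968 * 0.911 = 5437
→ [300, 535, 1555, 3189, 5437]
Scenario A total after 3 periods: 11016
Scenario B projection —
Period 1:
Births: 19200 * 0.06 = 1152
15–29: 3700 * 0.953 = 3526
30–44: 6600 * 0.944 = 6230
45–59: 19200 * 0.958 = 18394
60–74: 11600 * 0.911 = 10568
→ [1152, 3526, 6230, 18394, 10568]
Period 2:
Births: 6230 * 0.06 = 374
15–29: 1152 * 0.953 = 1098
30–44: 3526 * 0.944 = 3329
45–59: 6230 * 0.958 = 5968
60–74: 18394 * 0.911 = 16757
→ [374, 1098, 3329, 5968, 16757]
Period 3:
Births: 3329 * 0.06 = 200
15–29: 374 * 0.953 = 356
30–44: 1098 * 0.944 = 1037
45–59: 3329 * 0.958 = 3189
60–74: 5968 * 0.911 = 5437
→ [200, 356, 1037, 3189, 5437]
Scenario B total after 3 periods: 10219
Difference B − A = 10219 − 11016 = -797

-797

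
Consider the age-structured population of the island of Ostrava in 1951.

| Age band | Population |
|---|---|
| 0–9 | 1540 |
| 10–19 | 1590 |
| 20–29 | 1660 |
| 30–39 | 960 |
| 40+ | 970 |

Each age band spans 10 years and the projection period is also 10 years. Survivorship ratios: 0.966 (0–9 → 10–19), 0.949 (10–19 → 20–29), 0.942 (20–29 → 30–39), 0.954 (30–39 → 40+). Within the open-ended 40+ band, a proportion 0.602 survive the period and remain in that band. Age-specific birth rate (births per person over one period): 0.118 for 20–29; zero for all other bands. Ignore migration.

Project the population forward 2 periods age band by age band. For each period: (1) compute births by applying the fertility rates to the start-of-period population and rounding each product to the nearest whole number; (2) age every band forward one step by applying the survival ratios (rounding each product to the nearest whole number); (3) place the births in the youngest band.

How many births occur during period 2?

178

[period 1]
Births: 1660 × 0.118 = 196
10–19: 1540 × 0.966 = 1488
20–29: 1590 × 0.949 = 1509
30–39: 1660 × 0.942 = 1564
40+: 960 × 0.954 + 970 × 0.602 = 916 + 584 = 1500
Population now: 0–9=196, 10–19=1488, 20–29=1509, 30–39=1564, 40+=1500
[period 2]
Births: 1509 × 0.118 = 178
10–19: 196 × 0.966 = 189
20–29: 1488 × 0.949 = 1412
30–39: 1509 × 0.942 = 1421
40+: 1564 × 0.954 + 1500 × 0.602 = 1492 + 903 = 2395
Population now: 0–9=178, 10–19=189, 20–29=1412, 30–39=1421, 40+=2395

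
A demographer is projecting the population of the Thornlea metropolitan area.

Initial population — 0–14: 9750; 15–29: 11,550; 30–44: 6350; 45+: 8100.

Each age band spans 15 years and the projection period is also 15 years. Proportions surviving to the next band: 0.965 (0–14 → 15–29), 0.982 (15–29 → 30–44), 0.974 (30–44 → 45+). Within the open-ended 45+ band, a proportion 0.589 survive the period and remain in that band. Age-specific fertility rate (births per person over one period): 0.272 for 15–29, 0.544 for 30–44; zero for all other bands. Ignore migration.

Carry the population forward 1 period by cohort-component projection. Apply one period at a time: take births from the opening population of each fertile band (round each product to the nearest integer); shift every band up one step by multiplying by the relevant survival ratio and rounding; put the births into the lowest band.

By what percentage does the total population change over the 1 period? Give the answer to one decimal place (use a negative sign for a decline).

Period 1:
Births: 11550 × 0.272 = 3142 ; 6350 × 0.544 = 3454 → 6596
15–29: 9750 × 0.965 = 9409
30–44: 11550 × 0.982 = 11342
45+: 6350 × 0.974 + 8100 × 0.589 = 6185 + 4771 = 10956
Population now: 0–14=6596, 15–29=9409, 30–44=11342, 45+=10956
Total: 35750 → 38303; change = 2553; percentage change = 7.1%

7.1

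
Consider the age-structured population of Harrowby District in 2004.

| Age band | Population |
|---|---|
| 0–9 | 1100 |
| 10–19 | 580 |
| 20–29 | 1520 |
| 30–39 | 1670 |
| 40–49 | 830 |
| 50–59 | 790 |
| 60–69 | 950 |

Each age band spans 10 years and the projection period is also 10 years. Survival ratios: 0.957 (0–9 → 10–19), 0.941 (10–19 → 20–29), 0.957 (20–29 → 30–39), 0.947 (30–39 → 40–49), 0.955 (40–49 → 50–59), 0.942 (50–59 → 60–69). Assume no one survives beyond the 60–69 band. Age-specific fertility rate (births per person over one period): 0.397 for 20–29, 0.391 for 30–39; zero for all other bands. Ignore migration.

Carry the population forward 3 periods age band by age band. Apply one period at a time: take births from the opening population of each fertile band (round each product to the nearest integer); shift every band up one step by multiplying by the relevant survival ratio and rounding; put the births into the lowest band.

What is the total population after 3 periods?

(Groups numbered youngest = 1 to oldest = 7.)
After projecting period 1:
Births: 1520 × 0.397 = 603, 1670 × 0.391 = 653 → 1256
Group 2: 1100 × 0.957 = 1053
Group 3: 580 × 0.941 = 546
Group 4: 1520 × 0.957 = 1455
Group 5: 1670 × 0.947 = 1581
Group 6: 830 × 0.955 = 793
Group 7: 790 × 0.942 = 744
End of period: [1256, 1053, 546, 1455, 1581, 793, 744]
After projecting period 2:
Births: 546 × 0.397 = 217, 1455 × 0.391 = 569 → 786
Group 2: 1256 × 0.957 = 1202
Group 3: 1053 × 0.941 = 991
Group 4: 546 × 0.957 = 523
Group 5: 1455 × 0.947 = 1378
Group 6: 1581 × 0.955 = 1510
Group 7: 793 × 0.942 = 747
End of period: [786, 1202, 991, 523, 1378, 1510, 747]
After projecting period 3:
Births: 991 × 0.397 = 393, 523 × 0.391 = 204 → 597
Group 2: 786 × 0.957 = 752
Group 3: 1202 × 0.941 = 1131
Group 4: 991 × 0.957 = 948
Group 5: 523 × 0.947 = 495
Group 6: 1378 × 0.955 = 1316
Group 7: 1510 × 0.942 = 1422
End of period: [597, 752, 1131, 948, 495, 1316, 1422]
Total after period 3: 597 + 752 + 1131 + 948 + 495 + 1316 + 1422 = 6661

6661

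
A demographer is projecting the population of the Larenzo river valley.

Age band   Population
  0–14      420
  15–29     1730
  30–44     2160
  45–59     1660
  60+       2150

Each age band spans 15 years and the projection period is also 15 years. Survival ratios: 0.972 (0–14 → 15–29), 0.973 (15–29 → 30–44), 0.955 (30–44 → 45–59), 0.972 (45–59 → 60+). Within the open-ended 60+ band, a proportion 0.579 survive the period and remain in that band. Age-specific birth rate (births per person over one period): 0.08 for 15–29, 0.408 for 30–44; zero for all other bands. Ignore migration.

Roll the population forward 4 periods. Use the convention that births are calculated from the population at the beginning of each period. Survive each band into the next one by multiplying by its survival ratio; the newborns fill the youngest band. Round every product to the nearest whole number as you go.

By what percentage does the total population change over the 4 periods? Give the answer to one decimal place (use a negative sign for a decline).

Period 1:
Births: 1730 * 0.08 = 138 ; 2160 * 0.408 = 881 → total 1019
15–29: 420 * 0.972 = 408
30–44: 1730 * 0.973 = 1683
45–59: 2160 * 0.955 = 2063
60+: 1660 * 0.972 + 2150 * 0.579 = 1614 + 1245 = 2859
Population now: 0–14=1019, 15–29=408, 30–44=1683, 45–59=2063, 60+=2859
Period 2:
Births: 408 * 0.08 = 33 ; 1683 * 0.408 = 687 → total 720
15–29: 1019 * 0.972 = 990
30–44: 408 * 0.973 = 397
45–59: 1683 * 0.955 = 1607
60+: 2063 * 0.972 + 2859 * 0.579 = 2005 + 1655 = 3660
Population now: 0–14=720, 15–29=990, 30–44=397, 45–59=1607, 60+=3660
Period 3:
Births: 990 * 0.08 = 79 ; 397 * 0.408 = 162 → total 241
15–29: 720 * 0.972 = 700
30–44: 990 * 0.973 = 963
45–59: 397 * 0.955 = 379
60+: 1607 * 0.972 + 3660 * 0.579 = 1562 + 2119 = 3681
Population now: 0–14=241, 15–29=700, 30–44=963, 45–59=379, 60+=3681
Period 4:
Births: 700 * 0.08 = 56 ; 963 * 0.408 = 393 → total 449
15–29: 241 * 0.972 = 234
30–44: 700 * 0.973 = 681
45–59: 963 * 0.955 = 920
60+: 379 * 0.972 + 3681 * 0.579 = 368 + 2131 = 2499
Population now: 0–14=449, 15–29=234, 30–44=681, 45–59=920, 60+=2499
Total: 8120 → 4783; change = -3337; percentage change = -41.1%

-41.1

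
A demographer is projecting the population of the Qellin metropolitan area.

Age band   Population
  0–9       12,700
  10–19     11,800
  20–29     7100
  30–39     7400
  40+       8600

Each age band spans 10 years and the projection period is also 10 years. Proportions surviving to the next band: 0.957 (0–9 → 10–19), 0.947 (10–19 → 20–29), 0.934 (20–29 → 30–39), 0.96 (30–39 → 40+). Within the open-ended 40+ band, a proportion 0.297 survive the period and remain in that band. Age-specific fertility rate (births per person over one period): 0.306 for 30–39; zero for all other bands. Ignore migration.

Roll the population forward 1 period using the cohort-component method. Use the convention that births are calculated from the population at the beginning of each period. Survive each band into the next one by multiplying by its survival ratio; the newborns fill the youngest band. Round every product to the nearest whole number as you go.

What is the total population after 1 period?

41882

Numbering the bands 1..5 from youngest to oldest:
— Period 1 —
Births: 7400 × 0.306 = 2264
Band 2: 12700 × 0.957 = 12154
Band 3: 11800 × 0.947 = 11175
Band 4: 7100 × 0.934 = 6631
Band 5: 7400 × 0.96 + 8600 × 0.297 = 7104 + 2554 = 9658
Population now: 0–9=2264, 10–19=12154, 20–29=11175, 30–39=6631, 40+=9658
Total after period 1: 2264 + 12154 + 11175 + 6631 + 9658 = 41882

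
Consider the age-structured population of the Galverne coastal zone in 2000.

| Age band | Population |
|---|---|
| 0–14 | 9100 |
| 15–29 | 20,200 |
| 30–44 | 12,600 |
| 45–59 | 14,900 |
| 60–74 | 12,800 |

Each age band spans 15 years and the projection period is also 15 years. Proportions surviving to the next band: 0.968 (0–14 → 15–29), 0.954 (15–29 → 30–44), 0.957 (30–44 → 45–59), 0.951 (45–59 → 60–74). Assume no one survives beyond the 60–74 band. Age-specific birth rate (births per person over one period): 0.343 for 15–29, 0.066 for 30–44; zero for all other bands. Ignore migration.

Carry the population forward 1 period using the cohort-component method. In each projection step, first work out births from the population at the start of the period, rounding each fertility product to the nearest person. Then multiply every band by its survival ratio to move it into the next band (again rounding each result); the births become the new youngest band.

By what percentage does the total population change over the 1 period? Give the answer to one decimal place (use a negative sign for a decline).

Numbering the groups 1..5 from youngest to oldest:
Period 1.
Births: 20200 * 0.343 = 6929, 12600 * 0.066 = 832 → total 7761
Group 2: 9100 * 0.968 = 8809
Group 3: 20200 * 0.954 = 19271
Group 4: 12600 * 0.957 = 12058
Group 5: 14900 * 0.951 = 14170
→ [7761, 8809, 19271, 12058, 14170]
Total: 69600 → 62069; change = -7531; percentage change = -10.8%

-10.8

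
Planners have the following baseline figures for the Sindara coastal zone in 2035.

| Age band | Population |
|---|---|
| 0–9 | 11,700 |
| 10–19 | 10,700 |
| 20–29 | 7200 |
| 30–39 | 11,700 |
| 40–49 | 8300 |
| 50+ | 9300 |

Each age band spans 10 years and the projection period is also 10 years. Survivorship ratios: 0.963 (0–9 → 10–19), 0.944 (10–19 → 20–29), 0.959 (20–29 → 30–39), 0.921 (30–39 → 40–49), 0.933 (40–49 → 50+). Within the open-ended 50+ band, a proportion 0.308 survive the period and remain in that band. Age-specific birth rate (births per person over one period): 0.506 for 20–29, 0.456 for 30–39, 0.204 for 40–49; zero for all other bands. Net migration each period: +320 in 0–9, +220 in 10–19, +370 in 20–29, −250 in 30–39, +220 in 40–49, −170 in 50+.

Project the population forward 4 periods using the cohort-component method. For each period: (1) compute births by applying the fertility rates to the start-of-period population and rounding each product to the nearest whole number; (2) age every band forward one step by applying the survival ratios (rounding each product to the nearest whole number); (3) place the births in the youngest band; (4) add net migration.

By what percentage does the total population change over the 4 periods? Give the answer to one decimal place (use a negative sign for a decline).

Numbering the groups 1..6 from youngest to oldest:
[period 1]
Births: 7200 * 0.506 = 3643 ; 11700 * 0.456 = 5335 ; 8300 * 0.204 = 1693 ⇒ total 10671
Group 2: 11700 * 0.963 = 11267
Group 3: 10700 * 0.944 = 10101
Group 4: 7200 * 0.959 = 6905
Group 5: 11700 * 0.921 = 10776
Group 6: 8300 * 0.933 + 9300 * 0.308 = 7744 + 2864 = 10608
Net migration: Group 1 + 320 → 10991; Group 2 + 220 → 11487; Group 3 + 370 → 10471; Group 4 − 250 → 6655; Group 5 + 220 → 10996; Group 6 − 170 → 10438
Population now: 0–9=10991, 10–19=11487, 20–29=10471, 30–39=6655, 40–49=10996, 50+=10438
[period 2]
Births: 10471 * 0.506 = 5298 ; 6655 * 0.456 = 3035 ; 10996 * 0.204 = 2243 ⇒ total 10576
Group 2: 10991 * 0.963 = 10584
Group 3: 11487 * 0.944 = 10844
Group 4: 10471 * 0.959 = 10042
Group 5: 6655 * 0.921 = 6129
Group 6: 10996 * 0.933 + 10438 * 0.308 = 10259 + 3215 = 13474
Net migration: Group 1 + 320 → 10896; Group 2 + 220 → 10804; Group 3 + 370 → 11214; Group 4 − 250 → 9792; Group 5 + 220 → 6349; Group 6 − 170 → 13304
Population now: 0–9=10896, 10–19=10804, 20–29=11214, 30–39=9792, 40–49=6349, 50+=13304
[period 3]
Births: 11214 * 0.506 = 5674 ; 9792 * 0.456 = 4465 ; 6349 * 0.204 = 1295 ⇒ total 11434
Group 2: 10896 * 0.963 = 10493
Group 3: 10804 * 0.944 = 10199
Group 4: 11214 * 0.959 = 10754
Group 5: 9792 * 0.921 = 9018
Group 6: 6349 * 0.933 + 13304 * 0.308 = 5924 + 4098 = 10022
Net migration: Group 1 + 320 → 11754; Group 2 + 220 → 10713; Group 3 + 370 → 10569; Group 4 − 250 → 10504; Group 5 + 220 → 9238; Group 6 − 170 → 9852
Population now: 0–9=11754, 10–19=10713, 20–29=10569, 30–39=10504, 40–49=9238, 50+=9852
[period 4]
Births: 10569 * 0.506 = 5348 ; 10504 * 0.456 = 4790 ; 9238 * 0.204 = 1885 ⇒ total 12023
Group 2: 11754 * 0.963 = 11319
Group 3: 10713 * 0.944 = 10113
Group 4: 10569 * 0.959 = 10136
Group 5: 10504 * 0.921 = 9674
Group 6: 9238 * 0.933 + 9852 * 0.308 = 8619 + 3034 = 11653
Net migration: Group 1 + 320 → 12343; Group 2 + 220 → 11539; Group 3 + 370 → 10483; Group 4 − 250 → 9886; Group 5 + 220 → 9894; Group 6 − 170 → 11483
Population now: 0–9=12343, 10–19=11539, 20–29=10483, 30–39=9886, 40–49=9894, 50+=11483
Total: 58900 → 65628; change = 6728; percentage change = 11.4%

11.4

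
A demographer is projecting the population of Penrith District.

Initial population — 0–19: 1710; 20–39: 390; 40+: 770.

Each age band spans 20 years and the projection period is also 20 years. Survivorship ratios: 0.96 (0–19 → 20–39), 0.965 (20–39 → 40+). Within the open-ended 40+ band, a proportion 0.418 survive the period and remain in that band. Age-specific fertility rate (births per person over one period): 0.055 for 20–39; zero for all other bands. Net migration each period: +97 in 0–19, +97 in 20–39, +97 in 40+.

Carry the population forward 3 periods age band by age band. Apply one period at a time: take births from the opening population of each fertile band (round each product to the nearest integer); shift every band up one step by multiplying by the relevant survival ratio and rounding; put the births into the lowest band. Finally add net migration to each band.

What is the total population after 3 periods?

1572

Period 1.
Births: 390 × 0.055 = 21
20–39: 1710 × 0.96 = 1642
40+: 390 × 0.965 + 770 × 0.418 = 376 + 322 = 698
Net migration: 0–19 + 97 → 118; 20–39 + 97 → 1739; 40+ + 97 → 795
Population now: 0–19=118, 20–39=1739, 40+=795
Period 2.
Births: 1739 × 0.055 = 96
20–39: 118 × 0.96 = 113
40+: 1739 × 0.965 + 795 × 0.418 = 1678 + 332 = 2010
Net migration: 0–19 + 97 → 193; 20–39 + 97 → 210; 40+ + 97 → 2107
Population now: 0–19=193, 20–39=210, 40+=2107
Period 3.
Births: 210 × 0.055 = 12
20–39: 193 × 0.96 = 185
40+: 210 × 0.965 + 2107 × 0.418 = 203 + 881 = 1084
Net migration: 0–19 + 97 → 109; 20–39 + 97 → 282; 40+ + 97 → 1181
Population now: 0–19=109, 20–39=282, 40+=1181
Total after period 3: 109 + 282 + 1181 = 1572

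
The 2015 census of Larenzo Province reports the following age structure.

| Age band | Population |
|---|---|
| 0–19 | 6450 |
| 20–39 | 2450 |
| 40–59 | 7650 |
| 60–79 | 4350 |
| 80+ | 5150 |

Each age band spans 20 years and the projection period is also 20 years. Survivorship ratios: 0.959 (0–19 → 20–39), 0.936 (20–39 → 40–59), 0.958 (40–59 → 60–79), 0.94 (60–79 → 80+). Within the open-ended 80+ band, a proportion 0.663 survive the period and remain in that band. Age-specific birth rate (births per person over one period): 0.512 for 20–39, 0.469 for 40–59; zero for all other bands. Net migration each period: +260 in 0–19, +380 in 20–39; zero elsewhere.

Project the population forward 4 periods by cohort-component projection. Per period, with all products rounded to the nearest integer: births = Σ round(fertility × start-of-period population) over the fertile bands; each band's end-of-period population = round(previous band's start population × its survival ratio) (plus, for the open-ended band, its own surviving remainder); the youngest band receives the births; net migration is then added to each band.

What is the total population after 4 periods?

32477

Period 1.
Births: 2450 × 0.512 = 1254  |  7650 × 0.469 = 3588 → 4842
20–39: 6450 × 0.959 = 6186
40–59: 2450 × 0.936 = 2293
60–79: 7650 × 0.958 = 7329
80+: 4350 × 0.94 + 5150 × 0.663 = 4089 + 3414 = 7503
Net migration: 0–19 + 260 → 5102; 20–39 + 380 → 6566
End of period: [5102, 6566, 2293, 7329, 7503]
Period 2.
Births: 6566 × 0.512 = 3362  |  2293 × 0.469 = 1075 → 4437
20–39: 5102 × 0.959 = 4893
40–59: 6566 × 0.936 = 6146
60–79: 2293 × 0.958 = 2197
80+: 7329 × 0.94 + 7503 × 0.663 = 6889 + 4974 = 11863
Net migration: 0–19 + 260 → 4697; 20–39 + 380 → 5273
End of period: [4697, 5273, 6146, 2197, 11863]
Period 3.
Births: 5273 × 0.512 = 2700  |  6146 × 0.469 = 2882 → 5582
20–39: 4697 × 0.959 = 4504
40–59: 5273 × 0.936 = 4936
60–79: 6146 × 0.958 = 5888
80+: 2197 × 0.94 + 11863 × 0.663 = 2065 + 7865 = 9930
Net migration: 0–19 + 260 → 5842; 20–39 + 380 → 4884
End of period: [5842, 4884, 4936, 5888, 9930]
Period 4.
Births: 4884 × 0.512 = 2501  |  4936 × 0.469 = 2315 → 4816
20–39: 5842 × 0.959 = 5602
40–59: 4884 × 0.936 = 4571
60–79: 4936 × 0.958 = 4729
80+: 5888 × 0.94 + 9930 × 0.663 = 5535 + 6584 = 12119
Net migration: 0–19 + 260 → 5076; 20–39 + 380 → 5982
End of period: [5076, 5982, 4571, 4729, 12119]
Total after period 4: 5076 + 5982 + 4571 + 4729 + 12119 = 32477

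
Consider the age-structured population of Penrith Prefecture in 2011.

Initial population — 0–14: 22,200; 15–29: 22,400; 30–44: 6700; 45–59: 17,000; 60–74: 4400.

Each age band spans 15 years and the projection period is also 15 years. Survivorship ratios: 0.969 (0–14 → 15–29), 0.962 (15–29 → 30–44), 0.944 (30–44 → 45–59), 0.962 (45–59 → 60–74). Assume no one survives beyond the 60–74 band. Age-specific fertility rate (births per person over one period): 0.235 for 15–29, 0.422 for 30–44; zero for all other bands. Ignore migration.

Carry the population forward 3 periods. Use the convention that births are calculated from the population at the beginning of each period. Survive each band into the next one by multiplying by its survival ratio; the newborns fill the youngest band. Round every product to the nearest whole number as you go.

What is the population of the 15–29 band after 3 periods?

Call the bands 1 to 5, youngest first.
Period 1.
Births: 22400 × 0.235 = 5264, 6700 × 0.422 = 2827 → total 8091
Band 2: 22200 × 0.969 = 21512
Band 3: 22400 × 0.962 = 21549
Band 4: 6700 × 0.944 = 6325
Band 5: 17000 × 0.962 = 16354
End of period: [8091, 21512, 21549, 6325, 16354]
Period 2.
Births: 21512 × 0.235 = 5055, 21549 × 0.422 = 9094 → total 14149
Band 2: 8091 × 0.969 = 7840
Band 3: 21512 × 0.962 = 20695
Band 4: 21549 × 0.944 = 20342
Band 5: 6325 × 0.962 = 6085
End of period: [14149, 7840, 20695, 20342, 6085]
Period 3.
Births: 7840 × 0.235 = 1842, 20695 × 0.422 = 8733 → total 10575
Band 2: 14149 × 0.969 = 13710
Band 3: 7840 × 0.962 = 7542
Band 4: 20695 × 0.944 = 19536
Band 5: 20342 × 0.962 = 19569
End of period: [10575, 13710, 7542, 19536, 19569]

13710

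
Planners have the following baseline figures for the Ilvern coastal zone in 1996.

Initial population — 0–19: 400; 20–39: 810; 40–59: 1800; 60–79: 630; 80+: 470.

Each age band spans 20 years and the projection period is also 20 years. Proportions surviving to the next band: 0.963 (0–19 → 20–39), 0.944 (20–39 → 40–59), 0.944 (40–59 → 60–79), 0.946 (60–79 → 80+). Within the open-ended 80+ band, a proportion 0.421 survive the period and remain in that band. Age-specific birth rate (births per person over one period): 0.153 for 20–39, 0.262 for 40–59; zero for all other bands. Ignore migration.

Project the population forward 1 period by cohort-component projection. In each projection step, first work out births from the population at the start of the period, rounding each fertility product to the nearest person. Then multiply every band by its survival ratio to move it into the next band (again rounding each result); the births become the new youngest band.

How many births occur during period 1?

596

Numbering the bands 1..5 from youngest to oldest:
Period 1:
Births: 810 × 0.153 = 124  |  1800 × 0.262 = 472 → total 596
Band 2: 400 × 0.963 = 385
Band 3: 810 × 0.944 = 765
Band 4: 1800 × 0.944 = 1699
Band 5: 630 × 0.946 + 470 × 0.421 = 596 + 198 = 794
→ [596, 385, 765, 1699, 794]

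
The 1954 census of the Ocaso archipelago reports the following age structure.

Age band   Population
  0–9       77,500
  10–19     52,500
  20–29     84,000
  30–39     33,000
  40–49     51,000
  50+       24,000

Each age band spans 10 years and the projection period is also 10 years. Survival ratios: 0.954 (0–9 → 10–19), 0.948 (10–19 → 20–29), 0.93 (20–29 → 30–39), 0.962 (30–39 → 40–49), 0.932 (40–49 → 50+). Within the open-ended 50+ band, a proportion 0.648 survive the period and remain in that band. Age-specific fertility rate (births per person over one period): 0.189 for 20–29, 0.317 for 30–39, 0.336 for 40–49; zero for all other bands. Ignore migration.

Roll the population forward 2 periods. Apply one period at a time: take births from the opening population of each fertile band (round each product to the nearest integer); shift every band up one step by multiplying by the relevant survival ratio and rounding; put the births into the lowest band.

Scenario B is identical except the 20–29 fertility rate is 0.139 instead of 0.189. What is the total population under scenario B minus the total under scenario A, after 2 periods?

Let band 1 be 0–9 through band 6 = 50+.
Period 1:
Births: 84000 * 0.189 = 15876, 33000 * 0.317 = 10461, 51000 * 0.336 = 17136 → total 43473
Band 2: 77500 * 0.954 = 73935
Band 3: 52500 * 0.948 = 49770
Band 4: 84000 * 0.93 = 78120
Band 5: 33000 * 0.962 = 31746
Band 6: 51000 * 0.932 + 24000 * 0.648 = 47532 + 15552 = 63084
Population now: 0–9=43473, 10–19=73935, 20–29=49770, 30–39=78120, 40–49=31746, 50+=63084
Period 2:
Births: 49770 * 0.189 = 9407, 78120 * 0.317 = 24764, 31746 * 0.336 = 10667 → total 44838
Band 2: 43473 * 0.954 = 41473
Band 3: 73935 * 0.948 = 70090
Band 4: 49770 * 0.93 = 46286
Band 5: 78120 * 0.962 = 75151
Band 6: 31746 * 0.932 + 63084 * 0.648 = 29587 + 40878 = 70465
Population now: 0–9=44838, 10–19=41473, 20–29=70090, 30–39=46286, 40–49=75151, 50+=70465
Scenario A total after 2 periods: 348303
Scenario B projection —
Period 1:
Births: 84000 * 0.139 = 11676, 33000 * 0.317 = 10461, 51000 * 0.336 = 17136 → total 39273
Band 2: 77500 * 0.954 = 73935
Band 3: 52500 * 0.948 = 49770
Band 4: 84000 * 0.93 = 78120
Band 5: 33000 * 0.962 = 31746
Band 6: 51000 * 0.932 + 24000 * 0.648 = 47532 + 15552 = 63084
Population now: 0–9=39273, 10–19=73935, 20–29=49770, 30–39=78120, 40–49=31746, 50+=63084
Period 2:
Births: 49770 * 0.139 = 6918, 78120 * 0.317 = 24764, 31746 * 0.336 = 10667 → total 42349
Band 2: 39273 * 0.954 = 37466
Band 3: 73935 * 0.948 = 70090
Band 4: 49770 * 0.93 = 46286
Band 5: 78120 * 0.962 = 75151
Band 6: 31746 * 0.932 + 63084 * 0.648 = 29587 + 40878 = 70465
Population now: 0–9=42349, 10–19=37466, 20–29=70090, 30–39=46286, 40–49=75151, 50+=70465
Scenario B total after 2 periods: 341807
Difference B − A = 341807 − 348303 = -6496

-6496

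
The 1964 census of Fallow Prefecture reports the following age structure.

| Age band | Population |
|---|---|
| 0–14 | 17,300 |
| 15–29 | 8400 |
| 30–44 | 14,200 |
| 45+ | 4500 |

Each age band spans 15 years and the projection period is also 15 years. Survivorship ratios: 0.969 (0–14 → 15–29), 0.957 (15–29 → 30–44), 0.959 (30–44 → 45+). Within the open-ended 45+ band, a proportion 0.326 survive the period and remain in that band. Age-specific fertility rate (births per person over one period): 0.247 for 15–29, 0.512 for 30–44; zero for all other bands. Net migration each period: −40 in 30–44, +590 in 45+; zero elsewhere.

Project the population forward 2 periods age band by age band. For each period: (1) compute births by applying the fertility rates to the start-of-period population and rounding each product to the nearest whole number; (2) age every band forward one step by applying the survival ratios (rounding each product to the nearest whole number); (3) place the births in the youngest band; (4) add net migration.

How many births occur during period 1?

9345

Call the groups 1 to 4, youngest first.
— Period 1 —
Births: 8400 * 0.247 = 2075, 14200 * 0.512 = 7270 → 9345
Group 2: 17300 * 0.969 = 16764
Group 3: 8400 * 0.957 = 8039
Group 4: 14200 * 0.959 + 4500 * 0.326 = 13618 + 1467 = 15085
Net migration: Group 3 − 40 → 7999; Group 4 + 590 → 15675
End of period: [9345, 16764, 7999, 15675]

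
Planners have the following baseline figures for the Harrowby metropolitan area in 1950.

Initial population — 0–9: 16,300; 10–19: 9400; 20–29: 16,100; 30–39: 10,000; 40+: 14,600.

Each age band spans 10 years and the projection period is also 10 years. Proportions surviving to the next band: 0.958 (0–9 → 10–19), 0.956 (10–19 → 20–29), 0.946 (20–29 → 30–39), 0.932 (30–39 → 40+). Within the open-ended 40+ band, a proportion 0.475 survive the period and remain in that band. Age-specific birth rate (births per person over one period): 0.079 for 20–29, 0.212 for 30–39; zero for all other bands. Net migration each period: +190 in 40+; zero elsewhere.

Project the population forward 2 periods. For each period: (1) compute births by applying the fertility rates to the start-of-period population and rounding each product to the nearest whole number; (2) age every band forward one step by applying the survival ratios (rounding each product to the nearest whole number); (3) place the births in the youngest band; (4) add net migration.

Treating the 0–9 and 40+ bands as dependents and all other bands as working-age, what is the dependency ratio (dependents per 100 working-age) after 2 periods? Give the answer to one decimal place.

Period 1.
Births: 16100 * 0.079 = 1272, 10000 * 0.212 = 2120 ⇒ total 3392
10–19: 16300 * 0.958 = 15615
20–29: 9400 * 0.956 = 8986
30–39: 16100 * 0.946 = 15231
40+: 10000 * 0.932 + 14600 * 0.475 = 9320 + 6935 = 16255
Net migration: 40+ + 190 → 16445
→ [3392, 15615, 8986, 15231, 16445]
Period 2.
Births: 8986 * 0.079 = 710, 15231 * 0.212 = 3229 ⇒ total 3939
10–19: 3392 * 0.958 = 3250
20–29: 15615 * 0.956 = 14928
30–39: 8986 * 0.946 = 8501
40+: 15231 * 0.932 + 16445 * 0.475 = 14195 + 7811 = 22006
Net migration: 40+ + 190 → 22196
→ [3939, 3250, 14928, 8501, 22196]
Dependents (band 0–9 + band 40+) = 3939 + 22196 = 26135; working-age = 26679; ratio = 26135/26679 × 100 = 98.0

98.0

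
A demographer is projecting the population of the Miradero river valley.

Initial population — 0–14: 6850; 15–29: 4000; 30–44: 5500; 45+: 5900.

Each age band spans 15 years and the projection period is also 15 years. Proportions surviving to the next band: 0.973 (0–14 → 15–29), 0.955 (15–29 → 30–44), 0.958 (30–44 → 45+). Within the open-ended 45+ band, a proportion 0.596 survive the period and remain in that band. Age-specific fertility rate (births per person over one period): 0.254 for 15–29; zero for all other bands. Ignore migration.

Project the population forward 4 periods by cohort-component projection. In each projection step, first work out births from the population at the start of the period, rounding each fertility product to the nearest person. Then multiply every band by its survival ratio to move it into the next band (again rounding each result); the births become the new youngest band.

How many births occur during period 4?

[period 1]
Births: 4000 × 0.254 = 1016
15–29: 6850 × 0.973 = 6665
30–44: 4000 × 0.955 = 3820
45+: 5500 × 0.958 + 5900 × 0.596 = 5269 + 3516 = 8785
End of period: [1016, 6665, 3820, 8785]
[period 2]
Births: 6665 × 0.254 = 1693
15–29: 1016 × 0.973 = 989
30–44: 6665 × 0.955 = 6365
45+: 3820 × 0.958 + 8785 × 0.596 = 3660 + 5236 = 8896
End of period: [1693, 989, 6365, 8896]
[period 3]
Births: 989 × 0.254 = 251
15–29: 1693 × 0.973 = 1647
30–44: 989 × 0.955 = 944
45+: 6365 × 0.958 + 8896 × 0.596 = 6098 + 5302 = 11400
End of period: [251, 1647, 944, 11400]
[period 4]
Births: 1647 × 0.254 = 418
15–29: 251 × 0.973 = 244
30–44: 1647 × 0.955 = 1573
45+: 944 × 0.958 + 11400 × 0.596 = 904 + 6794 = 7698
End of period: [418, 244, 1573, 7698]

418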